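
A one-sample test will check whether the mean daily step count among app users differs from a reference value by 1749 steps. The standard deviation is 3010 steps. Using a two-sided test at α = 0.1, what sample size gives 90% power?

26

For a one-sample z-test, n = ((z_{α/2} + z_β)·σ/δ)².
z_{α/2} = 1.645 (two-sided α = 0.1); z_β = 1.282 (power 90% → β = 0.1).
n = (2.927 × 3010 / 1749)² = 25.37
Round up: n = 26.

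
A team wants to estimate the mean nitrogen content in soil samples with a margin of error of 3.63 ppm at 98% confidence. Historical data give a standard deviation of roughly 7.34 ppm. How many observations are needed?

For a mean, the margin of error is E = z·σ/√n, so n = (zσ/E)².
At 98% confidence, z = 2.326.
n = (2.326 × 7.34 / 3.63)² = 22.12
Round up: n = 23.

23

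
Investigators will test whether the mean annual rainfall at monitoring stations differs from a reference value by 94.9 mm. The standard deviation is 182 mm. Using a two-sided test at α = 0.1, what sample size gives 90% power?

32

For a one-sample z-test, n = ((z_{α/2} + z_β)·σ/δ)².
z_{α/2} = 1.645 (two-sided α = 0.1); z_β = 1.282 (power 90% → β = 0.1).
n = (2.927 × 182 / 94.9)² = 31.51
Round up: n = 32.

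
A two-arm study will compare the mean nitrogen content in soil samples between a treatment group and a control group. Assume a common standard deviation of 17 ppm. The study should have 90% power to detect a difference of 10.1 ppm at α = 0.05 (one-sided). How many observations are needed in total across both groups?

For two equal groups, n per group = 2·((z_α + z_β)·σ/δ)².
z_α = 1.645; z_β = 1.282 (power 90%).
n = 2 × (2.927 × 17 / 10.1)² = 2 × 24.27 = 48.54
Round up: n = 49 per group.
Total across both groups: 2 × 49 = 98.

98 total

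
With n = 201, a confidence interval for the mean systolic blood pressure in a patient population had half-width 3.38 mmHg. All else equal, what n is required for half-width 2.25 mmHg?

Margin of error scales as 1/√n, so n₂ = n₁·(E₁/E₂)².
n₂ = 201 × (3.38/2.25)² = 201 × 2.257 = 453.66
Round up: n₂ = 454.

454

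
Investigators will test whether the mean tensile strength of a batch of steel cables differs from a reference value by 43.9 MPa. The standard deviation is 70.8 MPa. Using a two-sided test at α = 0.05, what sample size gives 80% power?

For a one-sample z-test, n = ((z_{α/2} + z_β)·σ/δ)².
z_{α/2} = 1.960 (two-sided α = 0.05); z_β = 0.842 (power 80% → β = 0.2).
n = (2.802 × 70.8 / 43.9)² = 20.42
Round up: n = 21.

n = 21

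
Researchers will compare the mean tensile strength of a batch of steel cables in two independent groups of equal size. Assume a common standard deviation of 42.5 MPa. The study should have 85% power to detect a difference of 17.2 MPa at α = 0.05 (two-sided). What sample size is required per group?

For two equal groups, n per group = 2·((z_{α/2} + z_β)·σ/δ)².
z_{α/2} = 1.960; z_β = 1.036 (power 85%).
n = 2 × (2.996 × 42.5 / 17.2)² = 2 × 54.80 = 109.60
Round up: n = 110 per group.

110 per group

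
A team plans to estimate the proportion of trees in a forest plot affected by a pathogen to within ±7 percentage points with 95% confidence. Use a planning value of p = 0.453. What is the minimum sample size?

For a proportion with margin E = 0.07 at 95% confidence, z = 1.960.
n = p̂(1−p̂)(z/E)² = 0.453 × 0.547 × (1.960/0.07)² = 194.27
Round up: n = 195.

195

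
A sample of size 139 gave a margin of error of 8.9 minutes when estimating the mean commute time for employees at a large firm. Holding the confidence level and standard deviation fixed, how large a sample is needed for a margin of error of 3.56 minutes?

Margin of error scales as 1/√n, so n₂ = n₁·(E₁/E₂)².
n₂ = 139 × (8.9/3.56)² = 139 × 6.25 = 868.75
Round up: n₂ = 869.

n = 869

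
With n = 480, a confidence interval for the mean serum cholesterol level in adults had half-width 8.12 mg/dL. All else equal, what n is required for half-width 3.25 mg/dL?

2997

Margin of error scales as 1/√n, so n₂ = n₁·(E₁/E₂)².
n₂ = 480 × (8.12/3.25)² = 480 × 6.242 = 2996.16
Round up: n₂ = 2997.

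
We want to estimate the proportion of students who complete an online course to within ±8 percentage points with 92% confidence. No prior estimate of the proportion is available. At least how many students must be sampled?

120

For a proportion with margin E = 0.08 at 92% confidence, z = 1.751.
With no prior estimate, use p = 0.5, which maximizes p(1−p) at 0.25.
n = 0.25 × (z/E)² = 0.25 × (1.751/0.08)² = 119.77
Round up: n = 120.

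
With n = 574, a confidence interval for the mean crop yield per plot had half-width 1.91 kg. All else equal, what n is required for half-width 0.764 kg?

Margin of error scales as 1/√n, so n₂ = n₁·(E₁/E₂)².
n₂ = 574 × (1.91/0.764)² = 574 × 6.25 = 3587.50
Round up: n₂ = 3588.

n = 3588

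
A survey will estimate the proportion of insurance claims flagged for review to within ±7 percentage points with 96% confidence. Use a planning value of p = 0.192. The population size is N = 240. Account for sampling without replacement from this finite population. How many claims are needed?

87

For a proportion with margin E = 0.07 at 96% confidence, z = 2.054.
n = p̂(1−p̂)(z/E)² = 0.192 × 0.808 × (2.054/0.07)² = 133.57 — call this n₀.
Finite-population correction with N = 240: n = n₀ / (1 + (n₀−1)/N) = 133.57 / 1.552 = 86.06
Round up: n = 87.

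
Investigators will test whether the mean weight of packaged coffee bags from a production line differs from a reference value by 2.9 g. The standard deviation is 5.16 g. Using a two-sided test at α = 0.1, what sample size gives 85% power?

For a one-sample z-test, n = ((z_{α/2} + z_β)·σ/δ)².
z_{α/2} = 1.645 (two-sided α = 0.1); z_β = 1.036 (power 85% → β = 0.15).
n = (2.681 × 5.16 / 2.9)² = 22.76
Round up: n = 23.

23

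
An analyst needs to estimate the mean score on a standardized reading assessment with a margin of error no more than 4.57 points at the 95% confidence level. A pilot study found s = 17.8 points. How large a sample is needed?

For a mean, the margin of error is E = z·σ/√n, so n = (zσ/E)².
At 95% confidence, z = 1.960.
n = (1.960 × 17.8 / 4.57)² = 58.28
Round up: n = 59.

59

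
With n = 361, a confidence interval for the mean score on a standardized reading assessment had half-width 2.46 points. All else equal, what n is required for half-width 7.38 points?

41

Margin of error scales as 1/√n, so n₂ = n₁·(E₁/E₂)².
n₂ = 361 × (2.46/7.38)² = 361 × 0.1111 = 40.11
Round up: n₂ = 41.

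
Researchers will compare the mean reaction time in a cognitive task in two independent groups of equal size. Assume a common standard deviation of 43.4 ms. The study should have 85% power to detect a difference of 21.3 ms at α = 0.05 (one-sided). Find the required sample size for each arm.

60 per group

For two equal groups, n per group = 2·((z_α + z_β)·σ/δ)².
z_α = 1.645; z_β = 1.036 (power 85%).
n = 2 × (2.681 × 43.4 / 21.3)² = 2 × 29.84 = 59.68
Round up: n = 60 per group.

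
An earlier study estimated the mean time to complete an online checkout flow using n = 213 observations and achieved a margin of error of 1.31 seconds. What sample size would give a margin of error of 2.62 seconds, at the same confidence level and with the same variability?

Margin of error scales as 1/√n, so n₂ = n₁·(E₁/E₂)².
n₂ = 213 × (1.31/2.62)² = 213 × 0.25 = 53.25
Round up: n₂ = 54.

n = 54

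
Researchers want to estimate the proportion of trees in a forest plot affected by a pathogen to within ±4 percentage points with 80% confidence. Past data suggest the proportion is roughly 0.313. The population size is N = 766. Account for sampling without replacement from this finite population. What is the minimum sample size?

172

For a proportion with margin E = 0.04 at 80% confidence, z = 1.282.
n = p̂(1−p̂)(z/E)² = 0.313 × 0.687 × (1.282/0.04)² = 220.88 — call this n₀.
Finite-population correction with N = 766: n = n₀ / (1 + (n₀−1)/N) = 220.88 / 1.287 = 171.62
Round up: n = 172.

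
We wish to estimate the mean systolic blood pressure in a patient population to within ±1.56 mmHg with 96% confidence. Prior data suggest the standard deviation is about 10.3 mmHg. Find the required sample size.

n = 184

For a mean, the margin of error is E = z·σ/√n, so n = (zσ/E)².
At 96% confidence, z = 2.054.
n = (2.054 × 10.3 / 1.56)² = 183.92
Round up: n = 184.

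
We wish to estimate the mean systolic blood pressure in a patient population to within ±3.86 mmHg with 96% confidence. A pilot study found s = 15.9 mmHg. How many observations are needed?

For a mean, the margin of error is E = z·σ/√n, so n = (zσ/E)².
At 96% confidence, z = 2.054.
n = (2.054 × 15.9 / 3.86)² = 71.58
Round up: n = 72.

n = 72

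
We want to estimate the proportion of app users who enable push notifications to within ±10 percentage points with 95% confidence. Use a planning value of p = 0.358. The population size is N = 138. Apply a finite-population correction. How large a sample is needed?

For a proportion with margin E = 0.1 at 95% confidence, z = 1.960.
n = p̂(1−p̂)(z/E)² = 0.358 × 0.642 × (1.960/0.1)² = 88.29 — call this n₀.
Finite-population correction with N = 138: n = n₀ / (1 + (n₀−1)/N) = 88.29 / 1.633 = 54.07
Round up: n = 55.

n = 55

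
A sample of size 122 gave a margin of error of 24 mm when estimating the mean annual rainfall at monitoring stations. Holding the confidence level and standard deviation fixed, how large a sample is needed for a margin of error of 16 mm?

275

Margin of error scales as 1/√n, so n₂ = n₁·(E₁/E₂)².
n₂ = 122 × (24/16)² = 122 × 2.25 = 274.50
Round up: n₂ = 275.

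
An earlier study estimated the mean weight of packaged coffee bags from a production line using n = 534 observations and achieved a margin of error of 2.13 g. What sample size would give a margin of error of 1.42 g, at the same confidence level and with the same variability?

Margin of error scales as 1/√n, so n₂ = n₁·(E₁/E₂)².
n₂ = 534 × (2.13/1.42)² = 534 × 2.25 = 1201.50
Round up: n₂ = 1202.

1202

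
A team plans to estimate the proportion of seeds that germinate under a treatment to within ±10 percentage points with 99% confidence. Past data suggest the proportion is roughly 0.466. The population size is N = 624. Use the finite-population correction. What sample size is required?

For a proportion with margin E = 0.1 at 99% confidence, z = 2.576.
n = p̂(1−p̂)(z/E)² = 0.466 × 0.534 × (2.576/0.1)² = 165.13 — call this n₀.
Finite-population correction with N = 624: n = n₀ / (1 + (n₀−1)/N) = 165.13 / 1.263 = 130.74
Round up: n = 131.

n = 131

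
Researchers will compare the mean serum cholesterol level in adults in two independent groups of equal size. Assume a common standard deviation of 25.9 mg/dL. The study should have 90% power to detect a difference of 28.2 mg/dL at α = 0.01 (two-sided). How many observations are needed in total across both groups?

For two equal groups, n per group = 2·((z_{α/2} + z_β)·σ/δ)².
z_{α/2} = 2.576; z_β = 1.282 (power 90%).
n = 2 × (3.858 × 25.9 / 28.2)² = 2 × 12.56 = 25.12
Round up: n = 26 per group.
Total across both groups: 2 × 26 = 52.

52 total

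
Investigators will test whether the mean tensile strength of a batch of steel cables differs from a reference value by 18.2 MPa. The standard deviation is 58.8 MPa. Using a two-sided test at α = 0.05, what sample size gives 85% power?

For a one-sample z-test, n = ((z_{α/2} + z_β)·σ/δ)².
z_{α/2} = 1.960 (two-sided α = 0.05); z_β = 1.036 (power 85% → β = 0.15).
n = (2.996 × 58.8 / 18.2)² = 93.69
Round up: n = 94.

94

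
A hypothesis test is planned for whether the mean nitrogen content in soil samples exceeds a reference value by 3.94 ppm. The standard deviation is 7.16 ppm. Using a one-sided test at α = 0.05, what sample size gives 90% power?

For a one-sample z-test, n = ((z_α + z_β)·σ/δ)².
z_α = 1.645 (one-sided α = 0.05); z_β = 1.282 (power 90% → β = 0.1).
n = (2.927 × 7.16 / 3.94)² = 28.29
Round up: n = 29.

29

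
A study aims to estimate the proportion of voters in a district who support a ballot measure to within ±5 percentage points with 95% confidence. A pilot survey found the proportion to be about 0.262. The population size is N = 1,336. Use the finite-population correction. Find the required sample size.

For a proportion with margin E = 0.05 at 95% confidence, z = 1.960.
n = p̂(1−p̂)(z/E)² = 0.262 × 0.738 × (1.960/0.05)² = 297.12 — call this n₀.
Finite-population correction with N = 1,336: n = n₀ / (1 + (n₀−1)/N) = 297.12 / 1.222 = 243.14
Round up: n = 244.

n = 244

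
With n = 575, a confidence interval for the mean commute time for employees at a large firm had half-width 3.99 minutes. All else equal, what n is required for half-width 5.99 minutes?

Margin of error scales as 1/√n, so n₂ = n₁·(E₁/E₂)².
n₂ = 575 × (3.99/5.99)² = 575 × 0.4437 = 255.13
Round up: n₂ = 256.

256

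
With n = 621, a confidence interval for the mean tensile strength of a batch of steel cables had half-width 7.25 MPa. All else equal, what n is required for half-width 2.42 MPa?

n = 5574

Margin of error scales as 1/√n, so n₂ = n₁·(E₁/E₂)².
n₂ = 621 × (7.25/2.42)² = 621 × 8.975 = 5573.47
Round up: n₂ = 5574.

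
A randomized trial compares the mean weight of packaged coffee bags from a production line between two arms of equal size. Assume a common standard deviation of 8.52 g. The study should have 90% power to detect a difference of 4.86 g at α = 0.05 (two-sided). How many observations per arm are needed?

65 per group

For two equal groups, n per group = 2·((z_{α/2} + z_β)·σ/δ)².
z_{α/2} = 1.960; z_β = 1.282 (power 90%).
n = 2 × (3.242 × 8.52 / 4.86)² = 2 × 32.30 = 64.60
Round up: n = 65 per group.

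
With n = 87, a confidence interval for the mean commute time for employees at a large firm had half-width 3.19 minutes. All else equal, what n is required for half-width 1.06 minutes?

n = 788

Margin of error scales as 1/√n, so n₂ = n₁·(E₁/E₂)².
n₂ = 87 × (3.19/1.06)² = 87 × 9.057 = 787.96
Round up: n₂ = 788.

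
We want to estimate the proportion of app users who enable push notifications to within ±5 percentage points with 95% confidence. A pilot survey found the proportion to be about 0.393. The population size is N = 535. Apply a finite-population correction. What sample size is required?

For a proportion with margin E = 0.05 at 95% confidence, z = 1.960.
n = p̂(1−p̂)(z/E)² = 0.393 × 0.607 × (1.960/0.05)² = 366.57 — call this n₀.
Finite-population correction with N = 535: n = n₀ / (1 + (n₀−1)/N) = 366.57 / 1.683 = 217.81
Round up: n = 218.

218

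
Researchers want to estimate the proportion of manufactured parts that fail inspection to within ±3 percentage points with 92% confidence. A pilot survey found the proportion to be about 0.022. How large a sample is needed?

74

For a proportion with margin E = 0.03 at 92% confidence, z = 1.751.
n = p̂(1−p̂)(z/E)² = 0.022 × 0.978 × (1.751/0.03)² = 73.30
Round up: n = 74.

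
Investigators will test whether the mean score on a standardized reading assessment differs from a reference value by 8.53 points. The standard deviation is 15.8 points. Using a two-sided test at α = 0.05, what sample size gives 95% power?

45

For a one-sample z-test, n = ((z_{α/2} + z_β)·σ/δ)².
z_{α/2} = 1.960 (two-sided α = 0.05); z_β = 1.645 (power 95% → β = 0.05).
n = (3.605 × 15.8 / 8.53)² = 44.59
Round up: n = 45.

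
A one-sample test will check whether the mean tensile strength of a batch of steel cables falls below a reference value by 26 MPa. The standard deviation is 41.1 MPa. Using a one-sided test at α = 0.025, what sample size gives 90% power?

For a one-sample z-test, n = ((z_α + z_β)·σ/δ)².
z_α = 1.960 (one-sided α = 0.025); z_β = 1.282 (power 90% → β = 0.1).
n = (3.242 × 41.1 / 26)² = 26.26
Round up: n = 27.

27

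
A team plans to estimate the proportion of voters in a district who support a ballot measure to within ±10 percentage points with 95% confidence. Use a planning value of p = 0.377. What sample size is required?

For a proportion with margin E = 0.1 at 95% confidence, z = 1.960.
n = p̂(1−p̂)(z/E)² = 0.377 × 0.623 × (1.960/0.1)² = 90.23
Round up: n = 91.

91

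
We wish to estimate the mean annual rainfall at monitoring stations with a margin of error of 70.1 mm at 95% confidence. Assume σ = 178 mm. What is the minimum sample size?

For a mean, the margin of error is E = z·σ/√n, so n = (zσ/E)².
At 95% confidence, z = 1.960.
n = (1.960 × 178 / 70.1)² = 24.77
Round up: n = 25.

25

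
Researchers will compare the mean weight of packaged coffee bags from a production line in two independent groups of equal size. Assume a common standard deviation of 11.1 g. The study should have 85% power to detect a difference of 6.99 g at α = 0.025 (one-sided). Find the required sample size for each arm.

For two equal groups, n per group = 2·((z_α + z_β)·σ/δ)².
z_α = 1.960; z_β = 1.036 (power 85%).
n = 2 × (2.996 × 11.1 / 6.99)² = 2 × 22.63 = 45.26
Round up: n = 46 per group.

46 per group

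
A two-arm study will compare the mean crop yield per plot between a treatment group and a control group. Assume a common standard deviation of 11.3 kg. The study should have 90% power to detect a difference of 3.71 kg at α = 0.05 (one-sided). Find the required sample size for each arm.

For two equal groups, n per group = 2·((z_α + z_β)·σ/δ)².
z_α = 1.645; z_β = 1.282 (power 90%).
n = 2 × (2.927 × 11.3 / 3.71)² = 2 × 79.48 = 158.96
Round up: n = 159 per group.

159 per group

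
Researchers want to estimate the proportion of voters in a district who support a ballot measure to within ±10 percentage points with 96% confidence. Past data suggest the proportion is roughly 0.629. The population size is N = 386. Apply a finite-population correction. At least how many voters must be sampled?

n = 79

For a proportion with margin E = 0.1 at 96% confidence, z = 2.054.
n = p̂(1−p̂)(z/E)² = 0.629 × 0.371 × (2.054/0.1)² = 98.45 — call this n₀.
Finite-population correction with N = 386: n = n₀ / (1 + (n₀−1)/N) = 98.45 / 1.252 = 78.63
Round up: n = 79.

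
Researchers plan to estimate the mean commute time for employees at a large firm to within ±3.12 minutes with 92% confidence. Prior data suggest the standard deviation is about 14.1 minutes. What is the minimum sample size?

63

For a mean, the margin of error is E = z·σ/√n, so n = (zσ/E)².
At 92% confidence, z = 1.751.
n = (1.751 × 14.1 / 3.12)² = 62.62
Round up: n = 63.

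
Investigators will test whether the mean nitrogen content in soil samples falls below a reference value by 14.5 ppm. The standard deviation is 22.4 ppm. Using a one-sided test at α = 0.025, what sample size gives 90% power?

26

For a one-sample z-test, n = ((z_α + z_β)·σ/δ)².
z_α = 1.960 (one-sided α = 0.025); z_β = 1.282 (power 90% → β = 0.1).
n = (3.242 × 22.4 / 14.5)² = 25.08
Round up: n = 26.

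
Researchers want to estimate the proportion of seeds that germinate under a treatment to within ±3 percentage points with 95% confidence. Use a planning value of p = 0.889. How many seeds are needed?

For a proportion with margin E = 0.03 at 95% confidence, z = 1.960.
n = p̂(1−p̂)(z/E)² = 0.889 × 0.111 × (1.960/0.03)² = 421.21
Round up: n = 422.

422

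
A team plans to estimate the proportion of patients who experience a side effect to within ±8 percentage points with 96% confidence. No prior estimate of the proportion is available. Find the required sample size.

165

For a proportion with margin E = 0.08 at 96% confidence, z = 2.054.
With no prior estimate, use p = 0.5, which maximizes p(1−p) at 0.25.
n = 0.25 × (z/E)² = 0.25 × (2.054/0.08)² = 164.80
Round up: n = 165.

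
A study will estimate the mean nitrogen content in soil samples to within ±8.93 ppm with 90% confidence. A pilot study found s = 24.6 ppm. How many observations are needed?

n = 21

For a mean, the margin of error is E = z·σ/√n, so n = (zσ/E)².
At 90% confidence, z = 1.645.
n = (1.645 × 24.6 / 8.93)² = 20.54
Round up: n = 21.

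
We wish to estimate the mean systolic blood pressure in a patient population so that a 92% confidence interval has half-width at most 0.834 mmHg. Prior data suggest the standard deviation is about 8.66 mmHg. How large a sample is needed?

331

For a mean, the margin of error is E = z·σ/√n, so n = (zσ/E)².
At 92% confidence, z = 1.751.
n = (1.751 × 8.66 / 0.834)² = 330.58
Round up: n = 331.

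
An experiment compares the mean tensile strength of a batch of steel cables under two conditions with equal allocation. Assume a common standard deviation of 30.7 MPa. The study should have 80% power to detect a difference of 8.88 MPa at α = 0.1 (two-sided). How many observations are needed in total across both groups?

For two equal groups, n per group = 2·((z_{α/2} + z_β)·σ/δ)².
z_{α/2} = 1.645; z_β = 0.842 (power 80%).
n = 2 × (2.487 × 30.7 / 8.88)² = 2 × 73.93 = 147.86
Round up: n = 148 per group.
Total across both groups: 2 × 148 = 296.

296 total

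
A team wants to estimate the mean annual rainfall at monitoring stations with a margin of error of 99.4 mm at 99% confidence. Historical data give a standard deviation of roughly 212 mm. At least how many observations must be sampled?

For a mean, the margin of error is E = z·σ/√n, so n = (zσ/E)².
At 99% confidence, z = 2.576.
n = (2.576 × 212 / 99.4)² = 30.18
Round up: n = 31.

31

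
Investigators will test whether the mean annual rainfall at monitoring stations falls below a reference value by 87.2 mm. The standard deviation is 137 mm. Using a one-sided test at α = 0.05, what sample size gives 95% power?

27

For a one-sample z-test, n = ((z_α + z_β)·σ/δ)².
z_α = 1.645 (one-sided α = 0.05); z_β = 1.645 (power 95% → β = 0.05).
n = (3.290 × 137 / 87.2)² = 26.72
Round up: n = 27.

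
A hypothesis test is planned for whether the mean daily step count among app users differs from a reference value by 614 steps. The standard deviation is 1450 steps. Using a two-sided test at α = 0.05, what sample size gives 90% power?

For a one-sample z-test, n = ((z_{α/2} + z_β)·σ/δ)².
z_{α/2} = 1.960 (two-sided α = 0.05); z_β = 1.282 (power 90% → β = 0.1).
n = (3.242 × 1450 / 614)² = 58.62
Round up: n = 59.

59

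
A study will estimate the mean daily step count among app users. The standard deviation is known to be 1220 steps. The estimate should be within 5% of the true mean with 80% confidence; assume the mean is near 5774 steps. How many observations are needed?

For a mean, the margin of error is E = z·σ/√n, so n = (zσ/E)².
At 80% confidence, z = 1.282.
E = 5% of 5774 = 288.7 steps.
n = (1.282 × 1220 / 288.7)² = 29.35
Round up: n = 30.

n = 30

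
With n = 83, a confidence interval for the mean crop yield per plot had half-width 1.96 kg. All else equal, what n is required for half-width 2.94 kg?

Margin of error scales as 1/√n, so n₂ = n₁·(E₁/E₂)².
n₂ = 83 × (1.96/2.94)² = 83 × 0.4444 = 36.89
Round up: n₂ = 37.

n = 37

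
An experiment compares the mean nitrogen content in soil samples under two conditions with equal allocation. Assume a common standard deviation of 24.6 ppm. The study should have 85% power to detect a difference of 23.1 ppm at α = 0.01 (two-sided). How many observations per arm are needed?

30 per group

For two equal groups, n per group = 2·((z_{α/2} + z_β)·σ/δ)².
z_{α/2} = 2.576; z_β = 1.036 (power 85%).
n = 2 × (3.612 × 24.6 / 23.1)² = 2 × 14.80 = 29.60
Round up: n = 30 per group.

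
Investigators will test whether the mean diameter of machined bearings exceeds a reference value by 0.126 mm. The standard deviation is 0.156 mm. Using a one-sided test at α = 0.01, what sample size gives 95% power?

For a one-sample z-test, n = ((z_α + z_β)·σ/δ)².
z_α = 2.326 (one-sided α = 0.01); z_β = 1.645 (power 95% → β = 0.05).
n = (3.971 × 0.156 / 0.126)² = 24.17
Round up: n = 25.

n = 25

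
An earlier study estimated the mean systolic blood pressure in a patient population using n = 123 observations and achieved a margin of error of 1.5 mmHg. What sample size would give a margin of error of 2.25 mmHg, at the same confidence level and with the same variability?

55

Margin of error scales as 1/√n, so n₂ = n₁·(E₁/E₂)².
n₂ = 123 × (1.5/2.25)² = 123 × 0.4444 = 54.66
Round up: n₂ = 55.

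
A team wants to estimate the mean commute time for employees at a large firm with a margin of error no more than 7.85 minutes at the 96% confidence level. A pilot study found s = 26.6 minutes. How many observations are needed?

For a mean, the margin of error is E = z·σ/√n, so n = (zσ/E)².
At 96% confidence, z = 2.054.
n = (2.054 × 26.6 / 7.85)² = 48.44
Round up: n = 49.

49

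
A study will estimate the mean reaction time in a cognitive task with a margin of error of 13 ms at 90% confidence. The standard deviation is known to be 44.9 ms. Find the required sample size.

For a mean, the margin of error is E = z·σ/√n, so n = (zσ/E)².
At 90% confidence, z = 1.645.
n = (1.645 × 44.9 / 13)² = 32.28
Round up: n = 33.

n = 33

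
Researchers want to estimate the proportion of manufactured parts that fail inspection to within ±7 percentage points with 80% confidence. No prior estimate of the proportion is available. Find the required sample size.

For a proportion with margin E = 0.07 at 80% confidence, z = 1.282.
With no prior estimate, use p = 0.5, which maximizes p(1−p) at 0.25.
n = 0.25 × (z/E)² = 0.25 × (1.282/0.07)² = 83.85
Round up: n = 84.

n = 84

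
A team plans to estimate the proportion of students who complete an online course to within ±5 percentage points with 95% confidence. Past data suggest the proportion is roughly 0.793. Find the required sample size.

For a proportion with margin E = 0.05 at 95% confidence, z = 1.960.
n = p̂(1−p̂)(z/E)² = 0.793 × 0.207 × (1.960/0.05)² = 252.24
Round up: n = 253.

253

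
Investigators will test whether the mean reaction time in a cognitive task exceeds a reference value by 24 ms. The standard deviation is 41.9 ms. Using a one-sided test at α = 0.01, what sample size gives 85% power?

For a one-sample z-test, n = ((z_α + z_β)·σ/δ)².
z_α = 2.326 (one-sided α = 0.01); z_β = 1.036 (power 85% → β = 0.15).
n = (3.362 × 41.9 / 24)² = 34.45
Round up: n = 35.

35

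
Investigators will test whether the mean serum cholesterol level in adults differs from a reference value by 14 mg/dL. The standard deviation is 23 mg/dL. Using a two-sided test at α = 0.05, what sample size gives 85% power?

For a one-sample z-test, n = ((z_{α/2} + z_β)·σ/δ)².
z_{α/2} = 1.960 (two-sided α = 0.05); z_β = 1.036 (power 85% → β = 0.15).
n = (2.996 × 23 / 14)² = 24.23
Round up: n = 25.

25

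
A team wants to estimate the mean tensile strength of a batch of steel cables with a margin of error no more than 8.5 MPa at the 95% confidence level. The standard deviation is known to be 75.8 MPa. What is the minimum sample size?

n = 306

For a mean, the margin of error is E = z·σ/√n, so n = (zσ/E)².
At 95% confidence, z = 1.960.
n = (1.960 × 75.8 / 8.5)² = 305.50
Round up: n = 306.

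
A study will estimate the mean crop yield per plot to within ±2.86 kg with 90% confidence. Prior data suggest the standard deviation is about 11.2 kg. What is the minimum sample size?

42

For a mean, the margin of error is E = z·σ/√n, so n = (zσ/E)².
At 90% confidence, z = 1.645.
n = (1.645 × 11.2 / 2.86)² = 41.50
Round up: n = 42.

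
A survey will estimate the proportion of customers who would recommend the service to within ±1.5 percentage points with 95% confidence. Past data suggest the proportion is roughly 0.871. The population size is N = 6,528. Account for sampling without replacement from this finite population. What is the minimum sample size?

n = 1483

For a proportion with margin E = 0.015 at 95% confidence, z = 1.960.
n = p̂(1−p̂)(z/E)² = 0.871 × 0.129 × (1.960/0.015)² = 1918.39 — call this n₀.
Finite-population correction with N = 6,528: n = n₀ / (1 + (n₀−1)/N) = 1918.39 / 1.294 = 1482.53
Round up: n = 1483.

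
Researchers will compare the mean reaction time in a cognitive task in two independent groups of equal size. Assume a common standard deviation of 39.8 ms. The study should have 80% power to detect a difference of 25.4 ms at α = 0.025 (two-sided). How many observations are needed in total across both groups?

For two equal groups, n per group = 2·((z_{α/2} + z_β)·σ/δ)².
z_{α/2} = 2.241; z_β = 0.842 (power 80%).
n = 2 × (3.083 × 39.8 / 25.4)² = 2 × 23.34 = 46.68
Round up: n = 47 per group.
Total across both groups: 2 × 47 = 94.

94 total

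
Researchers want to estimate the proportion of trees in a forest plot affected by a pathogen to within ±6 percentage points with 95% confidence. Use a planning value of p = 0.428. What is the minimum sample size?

For a proportion with margin E = 0.06 at 95% confidence, z = 1.960.
n = p̂(1−p̂)(z/E)² = 0.428 × 0.572 × (1.960/0.06)² = 261.25
Round up: n = 262.

262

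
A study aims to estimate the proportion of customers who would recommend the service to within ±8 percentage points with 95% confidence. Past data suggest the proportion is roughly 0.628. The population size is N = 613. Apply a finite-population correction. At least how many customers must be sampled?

n = 115

For a proportion with margin E = 0.08 at 95% confidence, z = 1.960.
n = p̂(1−p̂)(z/E)² = 0.628 × 0.372 × (1.960/0.08)² = 140.23 — call this n₀.
Finite-population correction with N = 613: n = n₀ / (1 + (n₀−1)/N) = 140.23 / 1.227 = 114.29
Round up: n = 115.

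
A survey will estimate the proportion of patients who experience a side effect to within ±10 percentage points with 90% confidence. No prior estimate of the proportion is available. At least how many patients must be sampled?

n = 68

For a proportion with margin E = 0.1 at 90% confidence, z = 1.645.
With no prior estimate, use p = 0.5, which maximizes p(1−p) at 0.25.
n = 0.25 × (z/E)² = 0.25 × (1.645/0.1)² = 67.65
Round up: n = 68.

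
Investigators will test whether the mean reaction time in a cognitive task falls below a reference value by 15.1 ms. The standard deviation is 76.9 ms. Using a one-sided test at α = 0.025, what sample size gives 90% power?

273

For a one-sample z-test, n = ((z_α + z_β)·σ/δ)².
z_α = 1.960 (one-sided α = 0.025); z_β = 1.282 (power 90% → β = 0.1).
n = (3.242 × 76.9 / 15.1)² = 272.60
Round up: n = 273.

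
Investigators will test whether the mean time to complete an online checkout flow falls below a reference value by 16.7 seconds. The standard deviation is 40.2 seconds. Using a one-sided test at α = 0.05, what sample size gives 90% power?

n = 50

For a one-sample z-test, n = ((z_α + z_β)·σ/δ)².
z_α = 1.645 (one-sided α = 0.05); z_β = 1.282 (power 90% → β = 0.1).
n = (2.927 × 40.2 / 16.7)² = 49.64
Round up: n = 50.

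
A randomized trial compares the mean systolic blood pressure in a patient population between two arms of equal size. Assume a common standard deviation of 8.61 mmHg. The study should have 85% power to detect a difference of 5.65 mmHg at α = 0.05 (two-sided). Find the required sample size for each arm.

42 per group

For two equal groups, n per group = 2·((z_{α/2} + z_β)·σ/δ)².
z_{α/2} = 1.960; z_β = 1.036 (power 85%).
n = 2 × (2.996 × 8.61 / 5.65)² = 2 × 20.84 = 41.68
Round up: n = 42 per group.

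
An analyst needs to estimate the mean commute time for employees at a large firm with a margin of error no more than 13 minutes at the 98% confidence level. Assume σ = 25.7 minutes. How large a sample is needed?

n = 22

For a mean, the margin of error is E = z·σ/√n, so n = (zσ/E)².
At 98% confidence, z = 2.326.
n = (2.326 × 25.7 / 13)² = 21.14
Round up: n = 22.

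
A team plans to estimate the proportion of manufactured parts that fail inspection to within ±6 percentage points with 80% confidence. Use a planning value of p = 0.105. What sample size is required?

For a proportion with margin E = 0.06 at 80% confidence, z = 1.282.
n = p̂(1−p̂)(z/E)² = 0.105 × 0.895 × (1.282/0.06)² = 42.90
Round up: n = 43.

43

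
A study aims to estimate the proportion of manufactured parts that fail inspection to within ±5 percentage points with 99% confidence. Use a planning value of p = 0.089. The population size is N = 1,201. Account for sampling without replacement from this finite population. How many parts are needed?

183

For a proportion with margin E = 0.05 at 99% confidence, z = 2.576.
n = p̂(1−p̂)(z/E)² = 0.089 × 0.911 × (2.576/0.05)² = 215.21 — call this n₀.
Finite-population correction with N = 1,201: n = n₀ / (1 + (n₀−1)/N) = 215.21 / 1.178 = 182.69
Round up: n = 183.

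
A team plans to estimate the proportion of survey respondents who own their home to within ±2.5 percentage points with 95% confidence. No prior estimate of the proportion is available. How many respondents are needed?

1537

For a proportion with margin E = 0.025 at 95% confidence, z = 1.960.
With no prior estimate, use p = 0.5, which maximizes p(1−p) at 0.25.
n = 0.25 × (z/E)² = 0.25 × (1.960/0.025)² = 1536.64
Round up: n = 1537.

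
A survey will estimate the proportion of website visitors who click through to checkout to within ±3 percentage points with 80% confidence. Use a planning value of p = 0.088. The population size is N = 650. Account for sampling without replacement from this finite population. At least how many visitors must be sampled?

120

For a proportion with margin E = 0.03 at 80% confidence, z = 1.282.
n = p̂(1−p̂)(z/E)² = 0.088 × 0.912 × (1.282/0.03)² = 146.56 — call this n₀.
Finite-population correction with N = 650: n = n₀ / (1 + (n₀−1)/N) = 146.56 / 1.224 = 119.74
Round up: n = 120.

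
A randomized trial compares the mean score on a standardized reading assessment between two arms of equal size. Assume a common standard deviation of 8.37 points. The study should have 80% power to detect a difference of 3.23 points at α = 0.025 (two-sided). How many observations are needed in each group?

For two equal groups, n per group = 2·((z_{α/2} + z_β)·σ/δ)².
z_{α/2} = 2.241; z_β = 0.842 (power 80%).
n = 2 × (3.083 × 8.37 / 3.23)² = 2 × 63.83 = 127.66
Round up: n = 128 per group.

128 per group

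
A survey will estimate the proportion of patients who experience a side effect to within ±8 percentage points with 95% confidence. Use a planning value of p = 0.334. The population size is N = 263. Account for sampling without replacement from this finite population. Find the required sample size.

89

For a proportion with margin E = 0.08 at 95% confidence, z = 1.960.
n = p̂(1−p̂)(z/E)² = 0.334 × 0.666 × (1.960/0.08)² = 133.52 — call this n₀.
Finite-population correction with N = 263: n = n₀ / (1 + (n₀−1)/N) = 133.52 / 1.504 = 88.78
Round up: n = 89.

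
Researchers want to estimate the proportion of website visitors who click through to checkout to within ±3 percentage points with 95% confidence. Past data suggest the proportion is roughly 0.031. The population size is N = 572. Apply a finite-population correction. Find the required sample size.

105

For a proportion with margin E = 0.03 at 95% confidence, z = 1.960.
n = p̂(1−p̂)(z/E)² = 0.031 × 0.969 × (1.960/0.03)² = 128.22 — call this n₀.
Finite-population correction with N = 572: n = n₀ / (1 + (n₀−1)/N) = 128.22 / 1.222 = 104.93
Round up: n = 105.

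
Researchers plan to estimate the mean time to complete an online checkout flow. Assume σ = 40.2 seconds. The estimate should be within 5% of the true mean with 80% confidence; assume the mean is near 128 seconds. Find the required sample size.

For a mean, the margin of error is E = z·σ/√n, so n = (zσ/E)².
At 80% confidence, z = 1.282.
E = 5% of 128 = 6.4 seconds.
n = (1.282 × 40.2 / 6.4)² = 64.84
Round up: n = 65.

n = 65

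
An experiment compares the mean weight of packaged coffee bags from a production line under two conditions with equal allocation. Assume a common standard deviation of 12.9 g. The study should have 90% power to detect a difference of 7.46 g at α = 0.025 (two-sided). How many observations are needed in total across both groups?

For two equal groups, n per group = 2·((z_{α/2} + z_β)·σ/δ)².
z_{α/2} = 2.241; z_β = 1.282 (power 90%).
n = 2 × (3.523 × 12.9 / 7.46)² = 2 × 37.11 = 74.22
Round up: n = 75 per group.
Total across both groups: 2 × 75 = 150.

150 total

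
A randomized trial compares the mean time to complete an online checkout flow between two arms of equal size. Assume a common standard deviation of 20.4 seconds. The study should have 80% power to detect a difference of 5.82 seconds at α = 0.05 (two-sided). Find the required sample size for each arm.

193 per group

For two equal groups, n per group = 2·((z_{α/2} + z_β)·σ/δ)².
z_{α/2} = 1.960; z_β = 0.842 (power 80%).
n = 2 × (2.802 × 20.4 / 5.82)² = 2 × 96.46 = 192.92
Round up: n = 193 per group.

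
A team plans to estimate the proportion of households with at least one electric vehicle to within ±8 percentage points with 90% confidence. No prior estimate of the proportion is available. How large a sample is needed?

n = 106

For a proportion with margin E = 0.08 at 90% confidence, z = 1.645.
With no prior estimate, use p = 0.5, which maximizes p(1−p) at 0.25.
n = 0.25 × (z/E)² = 0.25 × (1.645/0.08)² = 105.70
Round up: n = 106.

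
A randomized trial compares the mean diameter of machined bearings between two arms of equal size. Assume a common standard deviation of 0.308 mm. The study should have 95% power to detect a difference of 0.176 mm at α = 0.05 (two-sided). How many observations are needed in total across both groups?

For two equal groups, n per group = 2·((z_{α/2} + z_β)·σ/δ)².
z_{α/2} = 1.960; z_β = 1.645 (power 95%).
n = 2 × (3.605 × 0.308 / 0.176)² = 2 × 39.80 = 79.60
Round up: n = 80 per group.
Total across both groups: 2 × 80 = 160.

160 total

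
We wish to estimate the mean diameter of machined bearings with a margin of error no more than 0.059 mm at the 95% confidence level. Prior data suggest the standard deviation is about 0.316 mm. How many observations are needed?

111

For a mean, the margin of error is E = z·σ/√n, so n = (zσ/E)².
At 95% confidence, z = 1.960.
n = (1.960 × 0.316 / 0.059)² = 110.20
Round up: n = 111.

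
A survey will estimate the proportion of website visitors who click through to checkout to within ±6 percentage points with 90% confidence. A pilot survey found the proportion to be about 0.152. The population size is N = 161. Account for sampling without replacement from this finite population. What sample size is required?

61

For a proportion with margin E = 0.06 at 90% confidence, z = 1.645.
n = p̂(1−p̂)(z/E)² = 0.152 × 0.848 × (1.645/0.06)² = 96.89 — call this n₀.
Finite-population correction with N = 161: n = n₀ / (1 + (n₀−1)/N) = 96.89 / 1.596 = 60.71
Round up: n = 61.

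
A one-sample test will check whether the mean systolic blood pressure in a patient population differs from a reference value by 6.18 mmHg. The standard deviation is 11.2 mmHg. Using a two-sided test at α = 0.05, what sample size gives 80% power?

For a one-sample z-test, n = ((z_{α/2} + z_β)·σ/δ)².
z_{α/2} = 1.960 (two-sided α = 0.05); z_β = 0.842 (power 80% → β = 0.2).
n = (2.802 × 11.2 / 6.18)² = 25.79
Round up: n = 26.

n = 26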